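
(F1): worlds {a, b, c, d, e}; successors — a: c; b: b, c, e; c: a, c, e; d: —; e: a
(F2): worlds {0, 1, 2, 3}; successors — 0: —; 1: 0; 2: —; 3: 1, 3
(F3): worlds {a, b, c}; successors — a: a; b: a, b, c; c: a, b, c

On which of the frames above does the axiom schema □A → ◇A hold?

The schema corresponds to seriality: ∀x ∃y Rxy.
(F1): fails — world d has no successor.
(F2): fails — world 0 has no successor.
(F3): ✓.

(F3)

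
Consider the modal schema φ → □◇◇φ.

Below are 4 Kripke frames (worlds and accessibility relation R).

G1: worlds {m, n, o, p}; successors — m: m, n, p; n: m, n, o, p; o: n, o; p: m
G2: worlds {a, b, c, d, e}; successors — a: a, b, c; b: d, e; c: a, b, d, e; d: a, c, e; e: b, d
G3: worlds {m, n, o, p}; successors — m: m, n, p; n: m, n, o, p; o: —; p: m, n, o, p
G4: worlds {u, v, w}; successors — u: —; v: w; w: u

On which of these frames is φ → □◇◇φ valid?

This is the axiom for a generalized confluence (Geach) condition; its first-order frame correspondent is ∀x ∀z (xRz → ∃w (x = w ∧ zR²w)).
G1: condition met.
G2: fails — bRe but no w with b=w and eR²w.
G3: fails — nRo but no w with n=w and oR²w.
G4: fails — vRw but no t with v=t and wR²t.
Valid on: G1.

G1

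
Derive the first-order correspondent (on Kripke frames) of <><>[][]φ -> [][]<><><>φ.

This is a Sahlqvist (Geach-type) schema ◇^2□^2φ → □^2◇^3φ.
Minimal-valuation argument: fix x; take any y with xR^2y and any z with xR^2z. Set V(φ) to the set of worlds R-reachable from y in exactly 2 steps. Then □^2φ holds at y, so the antecedent holds at x; validity forces ◇^3φ at z, giving a w with zR^3w and yR^2w.
First-order correspondent: forall x forall y forall z ((x R^2 y & x R^2 z) -> exists w (y R^2 w & z R^3 w)).

forall x forall y forall z ((x R^2 y & x R^2 z) -> exists w (y R^2 w & z R^3 w))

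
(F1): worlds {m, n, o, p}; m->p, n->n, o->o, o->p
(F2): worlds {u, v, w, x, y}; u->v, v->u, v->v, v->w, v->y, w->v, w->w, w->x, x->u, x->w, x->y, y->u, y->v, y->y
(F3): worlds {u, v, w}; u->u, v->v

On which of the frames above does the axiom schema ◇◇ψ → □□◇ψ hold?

(F3)

The schema corresponds to a generalized confluence (Geach) condition: ∀x ∀y ∀z ((xR²y ∧ xR²z) → ∃w (y = w ∧ zRw)).
(F1): fails — oR²o, oR²p but no w with o=w and pRw.
(F2): fails — uR²u, uR²u but no t with u=t and uRt.
(F3): condition met.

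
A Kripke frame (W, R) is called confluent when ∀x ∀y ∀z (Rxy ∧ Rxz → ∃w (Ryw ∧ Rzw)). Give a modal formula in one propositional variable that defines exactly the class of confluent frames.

This is convergence; the standard corresponding axiom is .2: ◇□q → □◇q.
Suppose ◇□q→□◇q is valid. Take Rxy, Rxz and set V(q)={w : Ryw}. Then □q at y so ◇□q at x, so □◇q at x, so ◇q at z, giving w with Rzw and Ryw.

◇□q → □◇q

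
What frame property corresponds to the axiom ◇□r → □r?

Replacing r by ¬r and contraposing gives the equivalent schema ◇r → □◇r.
Suppose ◇r→□◇r is valid. Take Rxy, Rxz and set V(r)={y}. Then ◇r at x, so □◇r at x, so ◇r at z, so some w with Rzw has r; w=y, i.e. Rzy. By symmetry of the argument, Ryz.
Conversely, any frame satisfying ∀x ∀y ∀z (Rxy ∧ Rxz → Ryz) validates the schema.
Frame condition: ∀x ∀y ∀z (Rxy ∧ Rxz → Ryz).

the Euclidean property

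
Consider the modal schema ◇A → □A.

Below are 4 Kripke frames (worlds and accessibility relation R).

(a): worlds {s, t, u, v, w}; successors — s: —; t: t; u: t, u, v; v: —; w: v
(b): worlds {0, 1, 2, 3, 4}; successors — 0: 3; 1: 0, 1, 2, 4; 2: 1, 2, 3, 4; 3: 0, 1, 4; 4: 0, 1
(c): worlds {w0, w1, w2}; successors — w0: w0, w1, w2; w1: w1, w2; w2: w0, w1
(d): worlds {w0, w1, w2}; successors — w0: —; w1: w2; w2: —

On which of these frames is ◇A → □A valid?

(d)

Frame correspondent (Sahlqvist): ∀x ∀y ∀z (Rxy ∧ Rxz → y = z) — i.e. partial functionality.
(a): fails — u sees both t and u.
(b): fails — 1 sees both 0 and 1.
(c): fails — w0 sees both w0 and w1.
(d): condition met.
Valid on: (d).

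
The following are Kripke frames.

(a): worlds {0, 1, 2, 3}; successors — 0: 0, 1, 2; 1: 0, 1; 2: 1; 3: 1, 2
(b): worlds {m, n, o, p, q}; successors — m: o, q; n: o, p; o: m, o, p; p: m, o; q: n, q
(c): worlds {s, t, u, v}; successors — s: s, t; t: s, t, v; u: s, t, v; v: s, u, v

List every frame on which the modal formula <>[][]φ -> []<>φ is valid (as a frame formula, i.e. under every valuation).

(a), (c)

Frame correspondent (Sahlqvist): forall x forall y forall z ((xRy & xRz) -> exists w (y R^2 w & zRw)) — i.e. a generalized confluence (Geach) condition.
(a): ✓.
(b): fails — qRn, qRq but no w with nR²w and qRw.
(c): ✓.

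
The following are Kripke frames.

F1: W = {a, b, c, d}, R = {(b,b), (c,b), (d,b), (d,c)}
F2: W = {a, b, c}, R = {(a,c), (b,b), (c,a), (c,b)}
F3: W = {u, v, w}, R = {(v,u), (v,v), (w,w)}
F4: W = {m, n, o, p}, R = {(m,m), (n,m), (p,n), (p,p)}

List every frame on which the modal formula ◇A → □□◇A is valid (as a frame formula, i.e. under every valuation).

none

The schema corresponds to a generalized confluence (Geach) condition: ∀x ∀y ∀z ((xRy ∧ xR²z) → ∃w (y = w ∧ zRw)).
F1: fails — dRc, dR²b but no w with c=w and bRw.
F2: fails — aRc, aR²b but no w with c=w and bRw.
F3: fails — vRu, vR²u but no t with u=t and uRt.
F4: fails — pRn, pR²m but no w with n=w and mRw.
Valid on no frame.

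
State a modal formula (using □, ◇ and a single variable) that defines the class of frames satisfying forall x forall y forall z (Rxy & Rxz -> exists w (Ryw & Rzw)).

◇□q → □◇q

The condition is convergence. The .2 schema ◇□q → □◇q defines it.
Suppose ◇□q→□◇q is valid. Take Rxy, Rxz and set V(q)={w : Ryw}. Then □q at y so ◇□q at x, so □◇q at x, so ◇q at z, giving w with Rzw and Ryw.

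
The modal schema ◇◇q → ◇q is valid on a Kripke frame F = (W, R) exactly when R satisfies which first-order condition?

Replacing q by ¬q and contraposing gives the equivalent schema □q → □□q.
Suppose □q→□□q is valid. Take Rxy, Ryz and set V(q)={w : Rxw}. Then □q at x, so □□q at x, so □q at y, so q at z, i.e. Rxz.
The converse is a direct semantic check.
Frame condition: ∀x ∀y ∀z (Rxy ∧ Ryz → Rxz).

Transitivity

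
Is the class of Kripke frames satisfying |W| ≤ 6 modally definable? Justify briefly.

No — not modally definable

Any modally definable frame class is closed under disjoint unions.
Any modal formula valid on each of 7 disjoint one-world frames is valid on their disjoint union (validity is preserved under disjoint unions). Each one-world frame has |W|=1≤6, but the union has |W|=7.
So no modal formula (or set of formulas) defines exactly the |W|≤6 frames.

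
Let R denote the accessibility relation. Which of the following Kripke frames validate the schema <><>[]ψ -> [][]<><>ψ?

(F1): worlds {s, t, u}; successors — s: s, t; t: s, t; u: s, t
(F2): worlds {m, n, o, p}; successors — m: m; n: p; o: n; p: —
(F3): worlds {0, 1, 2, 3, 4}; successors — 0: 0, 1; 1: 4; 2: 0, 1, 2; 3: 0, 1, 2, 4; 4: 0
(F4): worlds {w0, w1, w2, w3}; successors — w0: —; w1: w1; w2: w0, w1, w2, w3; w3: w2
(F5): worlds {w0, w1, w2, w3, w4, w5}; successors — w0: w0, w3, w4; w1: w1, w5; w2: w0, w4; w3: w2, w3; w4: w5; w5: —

(F1)

The schema corresponds to a generalized confluence (Geach) condition: forall x forall y forall z ((x R^2 y & x R^2 z) -> exists w (yRw & z R^2 w)).
(F1): condition met.
(F2): fails — oR²p, oR²p but no w with pRw and pR²w.
(F3): fails — 0R²1, 0R²1 but no w with 1Rw and 1R²w.
(F4): fails — w2R²w0, w2R²w0 but no w with w0Rw and w0R²w.
(F5): fails — w0R²w0, w0R²w4 but no w with w0Rw and w4R²w.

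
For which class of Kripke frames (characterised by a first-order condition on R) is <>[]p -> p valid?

This schema is equivalent to the B axiom p → □◇p.
Its frame correspondent is symmetry — forall x forall y (Rxy -> Ryx).

Symmetry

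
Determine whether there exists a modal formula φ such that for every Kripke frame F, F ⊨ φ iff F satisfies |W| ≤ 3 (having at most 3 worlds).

No — not modally definable

Modal frame validity is preserved under disjoint unions.
Any modal formula valid on each of 4 disjoint one-world frames is valid on their disjoint union (validity is preserved under disjoint unions). Each one-world frame has |W|=1≤3, but the union has |W|=4.
So the class is not modally definable.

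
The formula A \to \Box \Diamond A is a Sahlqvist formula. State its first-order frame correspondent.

Suppose A→□◇A is valid. Take Rxy and set V(A)={x}. Then A at x, so □◇A at x, so ◇A at y, so some z with Ryz has A; z=x, i.e. Ryx.

symmetry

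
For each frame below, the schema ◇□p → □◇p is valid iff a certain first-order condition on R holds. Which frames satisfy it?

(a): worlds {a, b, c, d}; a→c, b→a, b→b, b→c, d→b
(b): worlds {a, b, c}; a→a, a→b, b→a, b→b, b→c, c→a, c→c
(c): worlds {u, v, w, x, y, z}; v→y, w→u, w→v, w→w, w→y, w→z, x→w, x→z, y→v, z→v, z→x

(b)

The schema corresponds to convergence: ∀x ∀y ∀z (Rxy ∧ Rxz → ∃w (Ryw ∧ Rzw)).
(a): fails — Rac and Rac but c and c have no common successor.
(b): holds.
(c): fails — Rww and Rwu but w and u have no common successor.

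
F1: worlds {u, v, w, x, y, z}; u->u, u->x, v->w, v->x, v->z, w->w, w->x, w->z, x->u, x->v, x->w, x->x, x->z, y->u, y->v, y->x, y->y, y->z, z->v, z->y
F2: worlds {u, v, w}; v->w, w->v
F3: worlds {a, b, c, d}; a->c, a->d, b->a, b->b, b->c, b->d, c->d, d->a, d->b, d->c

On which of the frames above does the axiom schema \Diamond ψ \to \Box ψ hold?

Frame correspondent (Sahlqvist): \forall x \forall y \forall z (Rxy \wedge Rxz \to y = z) — i.e. partial functionality.
F1: fails — u sees both u and x.
F2: holds.
F3: fails — a sees both c and d.

F2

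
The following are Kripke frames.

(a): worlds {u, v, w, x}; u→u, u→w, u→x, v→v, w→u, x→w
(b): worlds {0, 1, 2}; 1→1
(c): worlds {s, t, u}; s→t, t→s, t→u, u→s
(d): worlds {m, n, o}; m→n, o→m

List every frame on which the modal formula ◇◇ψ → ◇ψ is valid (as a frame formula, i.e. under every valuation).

Frame correspondent (Sahlqvist): ∀x ∀y ∀z (Rxy ∧ Ryz → Rxz) — i.e. transitivity.
(a): fails — Rxw and Rwu but not Rxu.
(b): ✓.
(c): fails — Rus and Rst but not Rut.
(d): fails — Rom and Rmn but not Ron.
Valid on: (b).

(b)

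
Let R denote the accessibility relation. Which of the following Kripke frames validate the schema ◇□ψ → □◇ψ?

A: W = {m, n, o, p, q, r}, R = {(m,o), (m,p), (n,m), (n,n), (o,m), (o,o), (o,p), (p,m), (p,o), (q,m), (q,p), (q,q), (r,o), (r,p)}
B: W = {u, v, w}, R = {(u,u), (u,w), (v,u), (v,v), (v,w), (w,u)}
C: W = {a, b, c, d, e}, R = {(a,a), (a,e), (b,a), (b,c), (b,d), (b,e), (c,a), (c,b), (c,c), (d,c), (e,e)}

The schema corresponds to convergence: ∀x ∀y ∀z (Rxy ∧ Rxz → ∃w (Ryw ∧ Rzw)).
A: fails — Rnn and Rnm but n and m have no common successor.
B: ✓.
C: fails — Rbc and Rbe but c and e have no common successor.

B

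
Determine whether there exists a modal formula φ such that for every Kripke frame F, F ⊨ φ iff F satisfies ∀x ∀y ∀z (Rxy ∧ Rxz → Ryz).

Definable; ◇p → □◇p defines it

The condition is the Euclidean property. A defining modal formula is ◇p → □◇p.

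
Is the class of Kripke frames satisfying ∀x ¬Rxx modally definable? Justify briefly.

If a class were modally definable it would be closed under surjective bounded morphisms (Goldblatt–Thomason).
The 2-cycle (worlds a,b with a→b→a) is irreflexive, and the map sending every world to a single reflexive point • is a surjective bounded morphism (forth: every edge maps to (•,•); back: every world has a successor). So any modal formula valid on the 2-cycle is also valid on the reflexive point, which is not irreflexive.
Hence irreflexivity is not modally definable.

Not definable by any modal formula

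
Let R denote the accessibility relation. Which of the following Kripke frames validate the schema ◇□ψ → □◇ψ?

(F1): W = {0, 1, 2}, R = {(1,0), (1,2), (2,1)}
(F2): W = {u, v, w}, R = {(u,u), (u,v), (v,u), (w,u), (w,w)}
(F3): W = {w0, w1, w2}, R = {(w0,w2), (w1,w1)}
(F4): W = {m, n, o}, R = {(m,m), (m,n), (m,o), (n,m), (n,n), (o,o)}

This is the axiom for convergence; its first-order frame correspondent is ∀x ∀y ∀z (Rxy ∧ Rxz → ∃w (Ryw ∧ Rzw)).
(F1): fails — R12 and R10 but 2 and 0 have no common successor.
(F2): condition met.
(F3): fails — Rw0w2 and Rw0w2 but w2 and w2 have no common successor.
(F4): fails — Rmo and Rmn but o and n have no common successor.
Valid on: (F2).

(F2)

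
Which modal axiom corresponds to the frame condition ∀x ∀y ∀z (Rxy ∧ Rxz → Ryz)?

This is the Euclidean property; the standard corresponding axiom is 5: ◇r → □◇r.
Suppose ◇r→□◇r is valid. Take Rxy, Rxz and set V(r)={y}. Then ◇r at x, so □◇r at x, so ◇r at z, so some w with Rzw has r; w=y, i.e. Rzy. By symmetry of the argument, Ryz.

◇r → □◇r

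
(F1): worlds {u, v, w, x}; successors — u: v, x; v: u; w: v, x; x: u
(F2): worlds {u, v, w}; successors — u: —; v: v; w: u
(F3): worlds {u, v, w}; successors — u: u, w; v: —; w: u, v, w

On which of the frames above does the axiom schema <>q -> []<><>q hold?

(F1)

This is the axiom for a generalized confluence (Geach) condition; its first-order frame correspondent is forall x forall y forall z ((xRy & xRz) -> exists w (y = w & z R^2 w)).
(F1): ✓.
(F2): fails — wRu, wRu but no t with u=t and uR²t.
(F3): fails — wRu, wRv but no t with u=t and vR²t.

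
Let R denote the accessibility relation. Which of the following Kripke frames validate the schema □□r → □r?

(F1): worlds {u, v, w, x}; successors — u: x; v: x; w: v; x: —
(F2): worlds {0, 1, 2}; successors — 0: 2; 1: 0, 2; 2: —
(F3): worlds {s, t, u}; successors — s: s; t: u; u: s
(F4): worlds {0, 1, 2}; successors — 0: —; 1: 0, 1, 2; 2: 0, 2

(F4)

Frame correspondent (Sahlqvist): ∀x ∀y (Rxy → ∃z (Rxz ∧ Rzy)) — i.e. density.
(F1): fails — Rvx but no z with Rvz and Rzx.
(F2): fails — R10 but no z with R1z and Rz0.
(F3): fails — Rtu but no z with Rtz and Rzu.
(F4): condition met.
Valid on: (F4).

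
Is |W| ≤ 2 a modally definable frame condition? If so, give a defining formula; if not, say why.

Modal frame validity is preserved under disjoint unions.
Any modal formula valid on each of 3 disjoint one-world frames is valid on their disjoint union (validity is preserved under disjoint unions). Each one-world frame has |W|=1≤2, but the union has |W|=3.
Hence having at most 2 worlds is not modally definable.

No — not modally definable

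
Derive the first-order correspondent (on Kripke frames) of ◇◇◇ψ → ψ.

∀x ∀y (xR³y → ∃w (y = w ∧ x = w))

This is a Sahlqvist (Geach-type) schema ◇^3□^0ψ → □^0◇^0ψ.
Minimal-valuation argument: fix x; take any y with xR^3y and any z with xR^0z. Set V(ψ) to the set of worlds R-reachable from y in exactly 0 steps. Then □^0ψ holds at y, so the antecedent holds at x; validity forces ◇^0ψ at z, giving a w with zR^0w and yR^0w.
First-order correspondent: ∀x ∀y (xR³y → ∃w (y = w ∧ x = w)).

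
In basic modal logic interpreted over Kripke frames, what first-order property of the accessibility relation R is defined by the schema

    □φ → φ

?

reflexivity: ∀x Rxx

This is the T axiom.
Its frame correspondent is reflexivity — ∀x Rxx.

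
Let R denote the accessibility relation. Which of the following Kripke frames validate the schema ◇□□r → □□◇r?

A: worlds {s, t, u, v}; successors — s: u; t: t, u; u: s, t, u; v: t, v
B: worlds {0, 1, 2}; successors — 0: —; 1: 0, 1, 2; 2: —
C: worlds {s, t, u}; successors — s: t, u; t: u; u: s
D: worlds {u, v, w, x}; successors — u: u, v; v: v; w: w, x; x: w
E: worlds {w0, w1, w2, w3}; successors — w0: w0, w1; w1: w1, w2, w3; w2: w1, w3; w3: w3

A, D, E

The schema corresponds to a generalized confluence (Geach) condition: ∀x ∀y ∀z ((xRy ∧ xR²z) → ∃w (yR²w ∧ zRw)).
A: satisfies the condition.
B: fails — 1R0, 1R²0 but no w with 0R²w and 0Rw.
C: fails — sRt, sR²s but no w with tR²w and sRw.
D: satisfies the condition.
E: satisfies the condition.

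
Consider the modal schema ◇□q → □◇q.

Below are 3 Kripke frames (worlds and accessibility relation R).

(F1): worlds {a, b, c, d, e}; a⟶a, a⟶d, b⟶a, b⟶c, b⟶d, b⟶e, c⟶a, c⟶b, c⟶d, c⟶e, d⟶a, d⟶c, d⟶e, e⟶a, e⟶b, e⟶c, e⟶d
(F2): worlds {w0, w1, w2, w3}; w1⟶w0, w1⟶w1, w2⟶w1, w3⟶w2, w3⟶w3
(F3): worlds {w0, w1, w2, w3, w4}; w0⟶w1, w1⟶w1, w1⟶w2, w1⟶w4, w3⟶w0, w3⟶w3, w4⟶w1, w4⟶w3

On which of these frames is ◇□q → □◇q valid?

(F1)

The schema corresponds to convergence: ∀x ∀y ∀z (Rxy ∧ Rxz → ∃w (Ryw ∧ Rzw)).
(F1): ✓.
(F2): fails — Rw1w1 and Rw1w0 but w1 and w0 have no common successor.
(F3): fails — Rw1w2 and Rw1w2 but w2 and w2 have no common successor.
Valid on: (F1).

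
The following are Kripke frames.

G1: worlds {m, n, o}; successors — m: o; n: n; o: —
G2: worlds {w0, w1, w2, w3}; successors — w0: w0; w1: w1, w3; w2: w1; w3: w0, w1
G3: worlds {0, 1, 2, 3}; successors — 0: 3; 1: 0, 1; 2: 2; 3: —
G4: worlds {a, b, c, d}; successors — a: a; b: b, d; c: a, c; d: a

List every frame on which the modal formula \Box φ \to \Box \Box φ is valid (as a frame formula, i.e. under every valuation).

G1

Frame correspondent (Sahlqvist): \forall x \forall y \forall z (Rxy \wedge Ryz \to Rxz) — i.e. transitivity.
G1: satisfies the condition.
G2: fails — Rw3w1 and Rw1w3 but not Rw3w3.
G3: fails — R10 and R03 but not R13.
G4: fails — Rbd and Rda but not Rba.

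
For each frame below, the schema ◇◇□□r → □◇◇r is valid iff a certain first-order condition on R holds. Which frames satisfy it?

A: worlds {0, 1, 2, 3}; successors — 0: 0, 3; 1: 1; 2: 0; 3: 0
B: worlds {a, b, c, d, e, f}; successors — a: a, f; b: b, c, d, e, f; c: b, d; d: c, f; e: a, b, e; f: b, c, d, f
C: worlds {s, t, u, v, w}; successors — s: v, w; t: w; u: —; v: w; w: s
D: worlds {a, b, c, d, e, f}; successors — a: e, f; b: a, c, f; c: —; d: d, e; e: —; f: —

A, B

This is the axiom for a generalized confluence (Geach) condition; its first-order frame correspondent is ∀x ∀y ∀z ((xR²y ∧ xRz) → ∃w (yR²w ∧ zR²w)).
A: ✓.
B: ✓.
C: fails — sR²w, sRv but no w* with wR²w* and vR²w*.
D: fails — bR²e, bRa but no w with eR²w and aR²w.
Valid on: A, B.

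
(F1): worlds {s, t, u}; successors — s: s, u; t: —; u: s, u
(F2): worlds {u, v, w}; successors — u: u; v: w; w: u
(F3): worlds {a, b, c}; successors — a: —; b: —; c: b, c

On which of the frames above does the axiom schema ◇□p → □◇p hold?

(F1), (F2)

This is the axiom for convergence; its first-order frame correspondent is ∀x ∀y ∀z (Rxy ∧ Rxz → ∃w (Ryw ∧ Rzw)).
(F1): condition met.
(F2): condition met.
(F3): fails — Rcc and Rcb but c and b have no common successor.
Valid on: (F1), (F2).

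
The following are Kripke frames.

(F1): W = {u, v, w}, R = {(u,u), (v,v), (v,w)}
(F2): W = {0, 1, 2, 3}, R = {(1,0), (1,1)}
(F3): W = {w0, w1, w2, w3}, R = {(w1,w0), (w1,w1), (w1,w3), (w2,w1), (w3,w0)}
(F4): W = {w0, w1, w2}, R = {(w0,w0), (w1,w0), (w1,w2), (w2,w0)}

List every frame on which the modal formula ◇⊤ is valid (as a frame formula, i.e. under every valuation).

Frame correspondent (Sahlqvist): ∀x ∃y Rxy — i.e. seriality.
(F1): fails — world w has no successor.
(F2): fails — world 0 has no successor.
(F3): fails — world w0 has no successor.
(F4): ✓.
Valid on: (F4).

(F4)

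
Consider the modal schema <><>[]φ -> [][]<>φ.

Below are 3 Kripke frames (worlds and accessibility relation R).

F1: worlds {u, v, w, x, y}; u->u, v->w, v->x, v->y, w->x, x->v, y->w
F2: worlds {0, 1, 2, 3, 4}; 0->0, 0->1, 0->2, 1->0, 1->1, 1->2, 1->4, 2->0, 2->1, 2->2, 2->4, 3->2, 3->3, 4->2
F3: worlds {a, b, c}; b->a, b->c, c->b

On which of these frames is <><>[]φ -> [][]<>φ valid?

The schema corresponds to a generalized confluence (Geach) condition: forall x forall y forall z ((x R^2 y & x R^2 z) -> exists w (yRw & zRw)).
F1: fails — vR²v, vR²x but no t with vRt and xRt.
F2: holds.
F3: fails — cR²a, cR²a but no w with aRw and aRw.
Valid on: F2.

F2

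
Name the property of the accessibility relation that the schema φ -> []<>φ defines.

symmetry

Suppose φ→□◇φ is valid. Take Rxy and set V(φ)={x}. Then φ at x, so □◇φ at x, so ◇φ at y, so some z with Ryz has φ; z=x, i.e. Ryx.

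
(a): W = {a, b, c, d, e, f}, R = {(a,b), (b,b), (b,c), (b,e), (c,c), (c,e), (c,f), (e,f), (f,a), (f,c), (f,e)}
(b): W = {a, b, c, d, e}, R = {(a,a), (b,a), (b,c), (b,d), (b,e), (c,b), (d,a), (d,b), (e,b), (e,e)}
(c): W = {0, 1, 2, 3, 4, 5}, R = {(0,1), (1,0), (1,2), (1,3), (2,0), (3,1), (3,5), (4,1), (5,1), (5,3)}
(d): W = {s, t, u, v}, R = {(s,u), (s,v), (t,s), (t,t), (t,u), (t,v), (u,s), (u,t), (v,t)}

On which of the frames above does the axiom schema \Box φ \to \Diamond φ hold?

The schema corresponds to seriality: \forall x \exists y Rxy.
(a): fails — world d has no successor.
(b): condition met.
(c): condition met.
(d): condition met.
Valid on: (b), (c), (d).

(b), (c), (d)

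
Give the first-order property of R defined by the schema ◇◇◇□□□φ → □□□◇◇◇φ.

This is a Sahlqvist (Geach-type) schema ◇^3□^3φ → □^3◇^3φ.
Minimal-valuation argument: fix x; take any y with xR^3y and any z with xR^3z. Set V(φ) to the set of worlds R-reachable from y in exactly 3 steps. Then □^3φ holds at y, so the antecedent holds at x; validity forces ◇^3φ at z, giving a w with zR^3w and yR^3w.
First-order correspondent: ∀x ∀y ∀z ((xR³y ∧ xR³z) → ∃w (yR³w ∧ zR³w)).

∀x ∀y ∀z ((xR³y ∧ xR³z) → ∃w (yR³w ∧ zR³w))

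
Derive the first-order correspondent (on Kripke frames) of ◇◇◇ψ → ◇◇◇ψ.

∀x ∀y (xR³y → ∃w (y = w ∧ xR³w))

This is a Sahlqvist (Geach-type) schema ◇^3□^0ψ → □^0◇^3ψ.
Minimal-valuation argument: fix x; take any y with xR^3y and any z with xR^0z. Set V(ψ) to the set of worlds R-reachable from y in exactly 0 steps. Then □^0ψ holds at y, so the antecedent holds at x; validity forces ◇^3ψ at z, giving a w with zR^3w and yR^0w.
First-order correspondent: ∀x ∀y (xR³y → ∃w (y = w ∧ xR³w)).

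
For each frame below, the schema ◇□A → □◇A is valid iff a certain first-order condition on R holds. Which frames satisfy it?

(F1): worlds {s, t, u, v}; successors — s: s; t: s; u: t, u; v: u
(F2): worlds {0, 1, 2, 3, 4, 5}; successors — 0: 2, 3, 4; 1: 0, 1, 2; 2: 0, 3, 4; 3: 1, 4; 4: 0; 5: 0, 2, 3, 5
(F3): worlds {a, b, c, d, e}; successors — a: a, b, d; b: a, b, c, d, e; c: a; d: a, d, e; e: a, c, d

This is the axiom for convergence; its first-order frame correspondent is ∀x ∀y ∀z (Rxy ∧ Rxz → ∃w (Ryw ∧ Rzw)).
(F1): fails — Rut and Ruu but t and u have no common successor.
(F2): fails — R04 and R03 but 4 and 3 have no common successor.
(F3): ✓.
Valid on: (F3).

(F3)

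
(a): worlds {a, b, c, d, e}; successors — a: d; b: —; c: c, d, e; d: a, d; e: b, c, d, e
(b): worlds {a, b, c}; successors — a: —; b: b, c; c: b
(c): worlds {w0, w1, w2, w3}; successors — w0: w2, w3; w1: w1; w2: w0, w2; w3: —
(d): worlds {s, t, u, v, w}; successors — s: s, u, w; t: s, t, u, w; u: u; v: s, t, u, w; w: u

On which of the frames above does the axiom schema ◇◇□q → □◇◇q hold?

(b), (d)

This is the axiom for a generalized confluence (Geach) condition; its first-order frame correspondent is ∀x ∀y ∀z ((xR²y ∧ xRz) → ∃w (yRw ∧ zR²w)).
(a): fails — cR²b, cRc but no w with bRw and cR²w.
(b): holds.
(c): fails — w0R²w0, w0Rw3 but no w with w0Rw and w3R²w.
(d): holds.
Valid on: (b), (d).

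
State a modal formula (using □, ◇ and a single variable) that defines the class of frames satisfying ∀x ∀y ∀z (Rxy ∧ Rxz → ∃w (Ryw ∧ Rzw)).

◇□p → □◇p

The condition is convergence. The .2 schema ◇□p → □◇p defines it.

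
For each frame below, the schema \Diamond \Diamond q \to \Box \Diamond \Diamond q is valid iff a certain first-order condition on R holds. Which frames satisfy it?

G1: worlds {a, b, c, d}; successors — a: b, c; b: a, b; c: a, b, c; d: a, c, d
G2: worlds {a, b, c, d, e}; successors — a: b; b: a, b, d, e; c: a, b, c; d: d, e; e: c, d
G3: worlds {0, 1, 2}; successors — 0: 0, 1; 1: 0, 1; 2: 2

Frame correspondent (Sahlqvist): \forall x \forall y \forall z ((x R^2 y \wedge xRz) \to \exists w (y = w \wedge z R^2 w)) — i.e. a generalized confluence (Geach) condition.
G1: fails — dR²d, dRa but no w with d=w and aR²w.
G2: fails — bR²a, bRd but no w with a=w and dR²w.
G3: condition met.

G3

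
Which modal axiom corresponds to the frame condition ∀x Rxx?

□s → s

This is reflexivity; the standard corresponding axiom is T: □s → s.
Suppose □s→s is valid. At any x set V(s)={w : Rxw}. Then □s holds at x, so s holds at x, i.e. Rxx.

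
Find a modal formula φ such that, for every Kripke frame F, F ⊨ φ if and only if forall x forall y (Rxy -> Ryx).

This is symmetry; the standard corresponding axiom is B: q → □◇q.
Suppose q→□◇q is valid. Take Rxy and set V(q)={x}. Then q at x, so □◇q at x, so ◇q at y, so some z with Ryz has q; z=x, i.e. Ryx.

q → □◇q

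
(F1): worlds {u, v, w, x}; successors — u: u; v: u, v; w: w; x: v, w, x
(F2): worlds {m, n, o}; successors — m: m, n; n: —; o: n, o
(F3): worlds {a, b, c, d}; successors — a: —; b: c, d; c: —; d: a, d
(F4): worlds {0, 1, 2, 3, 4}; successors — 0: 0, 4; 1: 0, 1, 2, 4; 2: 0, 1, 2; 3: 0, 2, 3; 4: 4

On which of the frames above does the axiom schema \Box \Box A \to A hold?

This is the axiom for a generalized confluence (Geach) condition; its first-order frame correspondent is \forall x \exists w (x R^2 w \wedge x = w).
(F1): condition met.
(F2): fails — at n but no w with nR²w and n=w.
(F3): fails — at a but no w with aR²w and a=w.
(F4): condition met.

(F1), (F4)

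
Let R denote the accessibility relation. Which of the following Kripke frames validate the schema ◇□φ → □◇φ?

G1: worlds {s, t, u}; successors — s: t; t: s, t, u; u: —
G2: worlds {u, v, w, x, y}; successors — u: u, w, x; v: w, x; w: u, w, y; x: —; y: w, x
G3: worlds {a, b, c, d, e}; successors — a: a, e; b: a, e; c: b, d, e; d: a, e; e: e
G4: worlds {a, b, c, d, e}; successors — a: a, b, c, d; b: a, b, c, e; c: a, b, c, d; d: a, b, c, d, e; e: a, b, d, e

The schema corresponds to convergence: ∀x ∀y ∀z (Rxy ∧ Rxz → ∃w (Ryw ∧ Rzw)).
G1: fails — Rtt and Rtu but t and u have no common successor.
G2: fails — Ruw and Rux but w and x have no common successor.
G3: ✓.
G4: ✓.
Valid on: G3, G4.

G3, G4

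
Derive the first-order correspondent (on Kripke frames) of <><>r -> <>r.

This is a Sahlqvist (Geach-type) schema ◇^2□^0r → □^0◇^1r.
First-order correspondent: forall x forall y (x R^2 y -> exists w (y = w & xRw)).

forall x forall y (x R^2 y -> exists w (y = w & xRw))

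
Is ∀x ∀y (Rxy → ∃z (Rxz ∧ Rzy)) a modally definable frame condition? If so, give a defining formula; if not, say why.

Yes — defined by □□q → □q

Yes: it is density, defined by the C4 schema □□q → □q.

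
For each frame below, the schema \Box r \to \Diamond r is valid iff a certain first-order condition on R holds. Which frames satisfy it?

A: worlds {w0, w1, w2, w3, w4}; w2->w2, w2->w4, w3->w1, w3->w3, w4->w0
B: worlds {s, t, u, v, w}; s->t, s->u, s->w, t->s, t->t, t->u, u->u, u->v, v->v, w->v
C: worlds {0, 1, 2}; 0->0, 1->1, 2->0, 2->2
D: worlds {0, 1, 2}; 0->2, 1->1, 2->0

B, C, D

The schema corresponds to seriality: \forall x \exists y Rxy.
A: fails — world w0 has no successor.
B: condition met.
C: condition met.
D: condition met.
Valid on: B, C, D.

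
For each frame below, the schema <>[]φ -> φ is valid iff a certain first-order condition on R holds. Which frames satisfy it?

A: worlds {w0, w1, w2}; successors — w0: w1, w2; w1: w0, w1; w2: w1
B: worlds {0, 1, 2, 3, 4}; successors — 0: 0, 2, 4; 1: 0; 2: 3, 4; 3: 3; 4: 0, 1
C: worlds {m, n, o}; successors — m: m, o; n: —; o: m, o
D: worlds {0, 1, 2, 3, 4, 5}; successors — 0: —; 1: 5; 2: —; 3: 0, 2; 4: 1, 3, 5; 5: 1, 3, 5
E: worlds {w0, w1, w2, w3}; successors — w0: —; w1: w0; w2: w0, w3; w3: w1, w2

C

The schema corresponds to symmetry: forall x forall y (Rxy -> Ryx).
A: fails — Rw0w2 but not Rw2w0.
B: fails — R10 but not R01.
C: holds.
D: fails — R32 but not R23.
E: fails — Rw1w0 but not Rw0w1.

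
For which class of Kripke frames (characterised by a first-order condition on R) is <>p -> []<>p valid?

Suppose ◇p→□◇p is valid. Take Rxy, Rxz and set V(p)={y}. Then ◇p at x, so □◇p at x, so ◇p at z, so some w with Rzw has p; w=y, i.e. Rzy. By symmetry of the argument, Ryz.
The converse is a direct semantic check.
Frame condition: forall x forall y forall z (Rxy & Rxz -> Ryz).

The Euclidean property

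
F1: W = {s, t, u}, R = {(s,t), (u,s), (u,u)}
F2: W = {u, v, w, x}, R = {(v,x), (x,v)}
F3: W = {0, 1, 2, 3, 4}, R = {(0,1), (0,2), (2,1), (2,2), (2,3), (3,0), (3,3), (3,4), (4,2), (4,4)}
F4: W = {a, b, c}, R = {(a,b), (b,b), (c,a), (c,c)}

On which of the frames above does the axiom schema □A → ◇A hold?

F4

Frame correspondent (Sahlqvist): ∀x ∃y Rxy — i.e. seriality.
F1: fails — world t has no successor.
F2: fails — world u has no successor.
F3: fails — world 1 has no successor.
F4: holds.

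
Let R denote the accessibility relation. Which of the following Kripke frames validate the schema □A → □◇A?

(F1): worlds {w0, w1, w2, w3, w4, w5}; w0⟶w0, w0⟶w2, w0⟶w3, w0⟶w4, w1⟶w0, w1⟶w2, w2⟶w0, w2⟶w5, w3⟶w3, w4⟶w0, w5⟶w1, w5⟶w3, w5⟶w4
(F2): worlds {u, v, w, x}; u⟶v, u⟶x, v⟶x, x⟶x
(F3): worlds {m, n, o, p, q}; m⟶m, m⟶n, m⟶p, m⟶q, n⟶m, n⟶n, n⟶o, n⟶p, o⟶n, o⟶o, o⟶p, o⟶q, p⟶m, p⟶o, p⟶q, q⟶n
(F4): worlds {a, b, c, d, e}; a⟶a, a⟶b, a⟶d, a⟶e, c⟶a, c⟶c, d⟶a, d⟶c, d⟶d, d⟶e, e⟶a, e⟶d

(F2)

The schema corresponds to a generalized confluence (Geach) condition: ∀x ∀z (xRz → ∃w (xRw ∧ zRw)).
(F1): fails — w2Rw5 but no w with w2Rw and w5Rw.
(F2): holds.
(F3): fails — pRq but no w with pRw and qRw.
(F4): fails — aRb but no w with aRw and bRw.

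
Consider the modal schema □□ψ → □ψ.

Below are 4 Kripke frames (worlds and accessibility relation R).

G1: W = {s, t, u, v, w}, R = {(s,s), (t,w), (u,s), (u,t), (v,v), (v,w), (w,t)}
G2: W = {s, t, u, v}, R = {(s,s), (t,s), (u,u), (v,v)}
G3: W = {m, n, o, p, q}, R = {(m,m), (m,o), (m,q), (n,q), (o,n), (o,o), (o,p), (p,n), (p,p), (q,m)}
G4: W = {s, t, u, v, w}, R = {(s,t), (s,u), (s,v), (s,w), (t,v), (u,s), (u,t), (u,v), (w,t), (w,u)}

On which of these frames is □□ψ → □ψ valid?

The schema corresponds to density: ∀x ∀y (Rxy → ∃z (Rxz ∧ Rzy)).
G1: fails — Rwt but no z with Rwz and Rzt.
G2: condition met.
G3: fails — Rnq but no z with Rnz and Rzq.
G4: fails — Rtv but no z with Rtz and Rzv.
Valid on: G2.

G2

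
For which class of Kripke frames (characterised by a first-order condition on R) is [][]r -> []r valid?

Suppose □□r→□r is valid. Take Rxy and set V(r)={w : xR²w}. Then □□r at x, so □r at x, so r at y, i.e. ∃z(Rxz∧Rzy).

density: forall x forall y (Rxy -> exists z (Rxz & Rzy))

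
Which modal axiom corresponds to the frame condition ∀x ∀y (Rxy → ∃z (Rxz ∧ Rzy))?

□□r → □r

A defining formula is □□r → □r (the C4 axiom).
Suppose □□r→□r is valid. Take Rxy and set V(r)={w : xR²w}. Then □□r at x, so □r at x, so r at y, i.e. ∃z(Rxz∧Rzy).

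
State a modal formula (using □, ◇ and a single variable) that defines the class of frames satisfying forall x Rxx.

A defining formula is □ψ → ψ (the T axiom).
Suppose □ψ→ψ is valid. At any x set V(ψ)={w : Rxw}. Then □ψ holds at x, so ψ holds at x, i.e. Rxx.

□ψ → ψ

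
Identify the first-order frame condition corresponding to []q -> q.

This schema is the T axiom.
Its frame correspondent is reflexivity — forall x Rxx.

Reflexivity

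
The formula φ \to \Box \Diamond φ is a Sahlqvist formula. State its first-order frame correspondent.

Suppose φ→□◇φ is valid. Take Rxy and set V(φ)={x}. Then φ at x, so □◇φ at x, so ◇φ at y, so some z with Ryz has φ; z=x, i.e. Ryx.
The converse is a direct semantic check.
Frame condition: \forall x \forall y (Rxy \to Ryx).

symmetry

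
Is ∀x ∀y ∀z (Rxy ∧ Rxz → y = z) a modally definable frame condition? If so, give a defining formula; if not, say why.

Definable; ◇r → □r defines it

This is a Sahlqvist condition; the CD axiom ◇r → □r defines it.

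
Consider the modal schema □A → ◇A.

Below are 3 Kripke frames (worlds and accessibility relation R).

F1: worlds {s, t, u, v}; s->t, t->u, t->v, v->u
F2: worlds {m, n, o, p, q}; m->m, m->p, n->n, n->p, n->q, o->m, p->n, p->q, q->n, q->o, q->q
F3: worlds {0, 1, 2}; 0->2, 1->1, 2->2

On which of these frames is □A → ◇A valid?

The schema corresponds to seriality: ∀x ∃y Rxy.
F1: fails — world u has no successor.
F2: ✓.
F3: ✓.
Valid on: F2, F3.

F2, F3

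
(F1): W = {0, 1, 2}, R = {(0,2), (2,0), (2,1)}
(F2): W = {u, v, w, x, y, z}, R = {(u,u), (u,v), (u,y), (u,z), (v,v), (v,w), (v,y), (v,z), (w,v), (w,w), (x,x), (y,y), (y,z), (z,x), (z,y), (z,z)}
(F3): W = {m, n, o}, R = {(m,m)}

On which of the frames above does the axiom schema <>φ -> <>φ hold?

(F1), (F2), (F3)

This is the axiom for a generalized confluence (Geach) condition; its first-order frame correspondent is forall x forall y (xRy -> exists w (y = w & xRw)).
(F1): ✓.
(F2): ✓.
(F3): ✓.
Valid on: (F1), (F2), (F3).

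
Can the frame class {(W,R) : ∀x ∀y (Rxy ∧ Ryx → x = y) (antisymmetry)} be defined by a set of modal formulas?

Not modally definable

If a class were modally definable it would be closed under surjective bounded morphisms (Goldblatt–Thomason).
The 4-cycle (worlds s,t,u,v with s→t→u→v→s) is antisymmetric. Sending even-indexed worlds to • and odd-indexed worlds to ∘ is a surjective bounded morphism onto the two-world frame with •↔∘, which is not antisymmetric.
So the class is not modally definable.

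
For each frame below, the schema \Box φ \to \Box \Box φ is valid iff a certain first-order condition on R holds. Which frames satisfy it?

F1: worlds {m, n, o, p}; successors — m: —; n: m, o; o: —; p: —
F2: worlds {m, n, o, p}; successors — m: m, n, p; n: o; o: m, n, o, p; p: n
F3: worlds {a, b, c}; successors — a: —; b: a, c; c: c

F1, F3

This is the axiom for transitivity; its first-order frame correspondent is \forall x \forall y \forall z (Rxy \wedge Ryz \to Rxz).
F1: condition met.
F2: fails — Rpn and Rno but not Rpo.
F3: condition met.
Valid on: F1, F3.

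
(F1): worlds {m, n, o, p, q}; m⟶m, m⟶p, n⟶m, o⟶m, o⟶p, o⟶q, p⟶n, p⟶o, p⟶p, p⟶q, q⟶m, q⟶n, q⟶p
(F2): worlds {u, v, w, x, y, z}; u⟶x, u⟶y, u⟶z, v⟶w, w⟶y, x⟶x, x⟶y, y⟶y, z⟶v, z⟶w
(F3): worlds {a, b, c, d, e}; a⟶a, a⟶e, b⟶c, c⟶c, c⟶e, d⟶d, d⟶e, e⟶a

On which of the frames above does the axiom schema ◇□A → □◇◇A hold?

The schema corresponds to a generalized confluence (Geach) condition: ∀x ∀y ∀z ((xRy ∧ xRz) → ∃w (yRw ∧ zR²w)).
(F1): holds.
(F2): fails — uRz, uRx but no t with zRt and xR²t.
(F3): holds.
Valid on: (F1), (F3).

(F1), (F3)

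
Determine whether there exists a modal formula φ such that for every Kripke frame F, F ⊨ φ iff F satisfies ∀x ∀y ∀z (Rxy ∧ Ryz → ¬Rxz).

Modal frame validity is preserved under surjective bounded morphisms.
The 3-cycle (worlds s,t,u with s→t→u→s) is intransitive. Mapping every world to a single reflexive point • is a surjective bounded morphism; the reflexive point is not intransitive (R••∧R•• but R••).
So no modal formula (or set of formulas) defines exactly the intransitive frames.

No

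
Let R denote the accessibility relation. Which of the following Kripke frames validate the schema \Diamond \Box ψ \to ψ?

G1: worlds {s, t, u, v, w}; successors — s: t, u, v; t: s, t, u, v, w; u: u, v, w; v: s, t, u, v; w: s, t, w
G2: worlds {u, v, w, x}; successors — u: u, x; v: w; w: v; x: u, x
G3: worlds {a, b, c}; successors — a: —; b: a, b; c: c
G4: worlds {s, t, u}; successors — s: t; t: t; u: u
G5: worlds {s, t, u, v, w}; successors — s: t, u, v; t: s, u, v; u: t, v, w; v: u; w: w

G2

Frame correspondent (Sahlqvist): \forall x \forall y (Rxy \to Ryx) — i.e. symmetry.
G1: fails — Ruw but not Rwu.
G2: holds.
G3: fails — Rba but not Rab.
G4: fails — Rst but not Rts.
G5: fails — Rtv but not Rvt.
Valid on: G2.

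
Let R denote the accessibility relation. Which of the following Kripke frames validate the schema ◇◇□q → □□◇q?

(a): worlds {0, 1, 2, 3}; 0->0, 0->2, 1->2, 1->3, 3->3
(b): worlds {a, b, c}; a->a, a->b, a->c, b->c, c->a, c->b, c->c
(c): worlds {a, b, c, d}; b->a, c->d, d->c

This is the axiom for a generalized confluence (Geach) condition; its first-order frame correspondent is ∀x ∀y ∀z ((xR²y ∧ xR²z) → ∃w (yRw ∧ zRw)).
(a): fails — 0R²0, 0R²2 but no w with 0Rw and 2Rw.
(b): ✓.
(c): ✓.

(b), (c)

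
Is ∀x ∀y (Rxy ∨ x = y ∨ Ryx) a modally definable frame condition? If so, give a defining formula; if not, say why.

Not modally definable

If a class were modally definable it would be closed under disjoint unions (Goldblatt–Thomason).
Take 4 disjoint single-world reflexive frames: each is trivially connected, but their disjoint union has 4 worlds with no edge between distinct components, so it is not connected.
So no modal formula (or set of formulas) defines exactly the connected frames.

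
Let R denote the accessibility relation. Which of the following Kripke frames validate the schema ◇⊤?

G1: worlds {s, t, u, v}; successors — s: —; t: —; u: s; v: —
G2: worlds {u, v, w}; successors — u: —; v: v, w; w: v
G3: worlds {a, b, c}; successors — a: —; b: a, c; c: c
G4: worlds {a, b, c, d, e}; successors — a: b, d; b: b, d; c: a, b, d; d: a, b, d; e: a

G4

Frame correspondent (Sahlqvist): ∀x ∃y Rxy — i.e. seriality.
G1: fails — world s has no successor.
G2: fails — world u has no successor.
G3: fails — world a has no successor.
G4: condition met.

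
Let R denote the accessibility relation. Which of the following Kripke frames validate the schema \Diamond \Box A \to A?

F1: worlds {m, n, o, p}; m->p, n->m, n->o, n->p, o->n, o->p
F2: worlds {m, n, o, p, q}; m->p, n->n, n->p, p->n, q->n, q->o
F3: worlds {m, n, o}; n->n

This is the axiom for symmetry; its first-order frame correspondent is \forall x \forall y (Rxy \to Ryx).
F1: fails — Rop but not Rpo.
F2: fails — Rqn but not Rnq.
F3: condition met.

F3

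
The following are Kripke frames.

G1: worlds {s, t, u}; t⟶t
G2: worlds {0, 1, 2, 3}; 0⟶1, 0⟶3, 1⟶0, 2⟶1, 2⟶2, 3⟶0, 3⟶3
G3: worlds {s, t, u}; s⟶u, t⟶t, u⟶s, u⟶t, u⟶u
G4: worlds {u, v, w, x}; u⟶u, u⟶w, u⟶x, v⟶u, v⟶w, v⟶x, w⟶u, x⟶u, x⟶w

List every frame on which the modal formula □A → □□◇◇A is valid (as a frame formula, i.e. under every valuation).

This is the axiom for a generalized confluence (Geach) condition; its first-order frame correspondent is ∀x ∀z (xR²z → ∃w (xRw ∧ zR²w)).
G1: holds.
G2: fails — 1R²1 but no w with 1Rw and 1R²w.
G3: fails — sR²t but no w with sRw and tR²w.
G4: holds.
Valid on: G1, G4.

G1, G4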